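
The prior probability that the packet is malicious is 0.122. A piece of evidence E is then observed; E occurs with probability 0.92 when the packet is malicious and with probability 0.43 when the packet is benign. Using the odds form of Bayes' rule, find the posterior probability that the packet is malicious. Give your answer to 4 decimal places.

Prior odds = 0.122/(1−0.122) = 0.13895.
Likelihood ratio for E = 0.92/0.43 = 2.1395.
Posterior odds = prior odds × LR = 0.29729.
Posterior probability = odds/(1+odds) = 0.29729/1.2973 = 0.2292.

Posterior probability ≈ 0.2292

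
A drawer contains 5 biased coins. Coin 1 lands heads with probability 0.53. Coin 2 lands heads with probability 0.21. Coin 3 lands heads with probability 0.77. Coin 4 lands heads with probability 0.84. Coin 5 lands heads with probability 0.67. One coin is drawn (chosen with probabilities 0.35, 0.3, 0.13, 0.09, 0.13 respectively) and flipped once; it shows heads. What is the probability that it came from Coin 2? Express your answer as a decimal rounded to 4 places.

P(heads|C1) = 0.53; P(heads|C2) = 0.21; P(heads|C3) = 0.77; P(heads|C4) = 0.84; P(heads|C5) = 0.67.
Prior × likelihood for each source: 0.35·0.53=0.1855, 0.3·0.21=0.06300, 0.13·0.77=0.1001, 0.09·0.84=0.07560, 0.13·0.67=0.08710. Summing gives P(heads) = 0.51130.
P(Coin 2 | heads) = 0.06300 / 0.51130 = 0.1232.

Posterior probability ≈ 0.1232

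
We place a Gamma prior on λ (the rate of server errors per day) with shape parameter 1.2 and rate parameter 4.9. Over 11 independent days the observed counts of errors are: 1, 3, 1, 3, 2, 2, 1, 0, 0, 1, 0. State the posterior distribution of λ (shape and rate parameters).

Total count ∑xᵢ = 14 over n = 11 days.
Gamma is conjugate to the Poisson likelihood: posterior is Gamma(shape = 1.2+14 = 15.2, rate = 4.9+11 = 15.9).

Posterior: Gamma(shape=15.2, rate=15.9)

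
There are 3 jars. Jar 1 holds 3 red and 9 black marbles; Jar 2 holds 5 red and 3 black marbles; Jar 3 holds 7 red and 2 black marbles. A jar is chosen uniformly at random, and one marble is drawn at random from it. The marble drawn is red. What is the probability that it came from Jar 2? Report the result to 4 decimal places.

Posterior probability ≈ 0.3782

Tabulate prior·likelihood by source: [1] prior 0.333333, lik 0.25, product 0.08333; [2] prior 0.333333, lik 0.625, product 0.2083; [3] prior 0.333333, lik 0.7778, product 0.2593.
Normalizing constant = 0.55093; the posterior for Jar 2 is its product over the sum, 0.2083/0.55093 = 0.3782.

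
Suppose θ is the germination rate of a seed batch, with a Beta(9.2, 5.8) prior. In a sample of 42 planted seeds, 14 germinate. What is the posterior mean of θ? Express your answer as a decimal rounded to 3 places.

Posterior mean ≈ 0.407

The binomial likelihood is conjugate to the Beta prior: with 14 successes and 28 failures, the posterior is Beta(9.2+14, 5.8+28) = Beta(23.2, 33.8).
E[θ | data] = 23.2/(23.2+33.8) = 0.407.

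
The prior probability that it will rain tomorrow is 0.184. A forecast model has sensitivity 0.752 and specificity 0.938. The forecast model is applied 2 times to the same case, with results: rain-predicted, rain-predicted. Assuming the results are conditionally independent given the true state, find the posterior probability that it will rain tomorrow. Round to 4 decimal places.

With H the event that it will rain tomorrow, the joint likelihood of the observed sequence is P(data|H) = 0.752·0.752 = 0.56550 and P(data|¬H) = 0.062·0.062 = 0.0038440.
Bayes: P(H|data) = 0.184·0.56550 / (0.184·0.56550 + 0.816·0.0038440) = 0.10405/0.10719 = 0.9707.

Posterior P(H) ≈ 0.9707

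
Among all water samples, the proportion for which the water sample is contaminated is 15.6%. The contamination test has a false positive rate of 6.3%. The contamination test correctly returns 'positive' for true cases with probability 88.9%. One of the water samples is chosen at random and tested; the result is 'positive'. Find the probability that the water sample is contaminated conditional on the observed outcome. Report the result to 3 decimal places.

P(H | E) ≈ 0.723

Let H be the event that the water sample is contaminated. P(H) = 0.156, so P(¬H) = 0.844. With E the 'positive' result, P(E|H) = 0.889 and P(E|¬H) = 0.063.
P(E) = 0.889·0.156 + 0.063·0.844 = 0.13868 + 0.053172 = 0.19186.
By Bayes' theorem, P(H|E) = 0.13868 / 0.19186 = 0.723.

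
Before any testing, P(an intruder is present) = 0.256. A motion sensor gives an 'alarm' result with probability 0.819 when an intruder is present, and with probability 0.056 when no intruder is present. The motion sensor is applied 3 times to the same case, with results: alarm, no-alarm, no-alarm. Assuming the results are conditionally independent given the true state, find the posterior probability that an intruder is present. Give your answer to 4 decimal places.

Let H be the event that an intruder is present; start with P(H) = 0.256. P('alarm'|H) = 0.819, P('alarm'|¬H) = 0.056.
Update on result 1 ('alarm'): P(H) ← 0.819·0.2560 / (0.819·0.2560 + 0.056·0.7440) = 0.20966/0.25133 = 0.8342.
Update on result 2 ('no-alarm'): P(H) ← 0.181·0.8342 / (0.181·0.8342 + 0.944·0.1658) = 0.15099/0.30749 = 0.4911.
Update on result 3 ('no-alarm'): P(H) ← 0.181·0.4911 / (0.181·0.4911 + 0.944·0.5089) = 0.088882/0.56932 = 0.1561.

Posterior P(H) ≈ 0.1561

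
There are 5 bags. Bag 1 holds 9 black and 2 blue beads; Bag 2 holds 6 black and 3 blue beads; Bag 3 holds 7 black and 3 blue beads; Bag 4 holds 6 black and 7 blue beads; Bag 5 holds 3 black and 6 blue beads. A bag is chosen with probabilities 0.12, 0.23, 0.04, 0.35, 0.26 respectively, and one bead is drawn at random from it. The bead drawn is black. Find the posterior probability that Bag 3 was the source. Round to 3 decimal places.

Tabulate prior·likelihood by source: [1] prior 0.12, lik 0.8182, product 0.09818; [2] prior 0.23, lik 0.6667, product 0.1533; [3] prior 0.04, lik 0.7, product 0.02800; [4] prior 0.35, lik 0.4615, product 0.1615; [5] prior 0.26, lik 0.3333, product 0.08667.
Normalizing constant = 0.52772; the posterior for Bag 3 is its product over the sum, 0.02800/0.52772 = 0.053.

Posterior probability ≈ 0.053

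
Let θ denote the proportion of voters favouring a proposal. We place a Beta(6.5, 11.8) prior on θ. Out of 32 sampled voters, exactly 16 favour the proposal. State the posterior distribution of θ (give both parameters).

Observing 16 successes and 16 failures updates Beta(6.5, 11.8) by adding the success and failure counts to the two shape parameters: α = 6.5+16 = 22.5, β = 11.8+16 = 27.8.

Posterior: Beta(22.5, 27.8)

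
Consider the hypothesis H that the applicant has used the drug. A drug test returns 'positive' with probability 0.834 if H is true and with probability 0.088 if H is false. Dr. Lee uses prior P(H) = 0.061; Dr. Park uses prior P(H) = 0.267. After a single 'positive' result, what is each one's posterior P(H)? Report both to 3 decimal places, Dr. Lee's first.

The likelihood ratio for a 'positive' result is 0.834/0.088 = 9.4773.
Dr. Lee: prior odds 0.061/0.939 = 0.064963; posterior odds 0.61567; posterior probability 0.381.
Dr. Park: prior odds 0.267/0.733 = 0.36426; posterior odds 3.4522; posterior probability 0.775.

Dr. Lee: 0.381; Dr. Park: 0.775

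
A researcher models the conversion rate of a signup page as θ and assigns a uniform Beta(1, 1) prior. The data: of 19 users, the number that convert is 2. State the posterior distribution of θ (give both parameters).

The binomial likelihood is conjugate to the Beta prior: with 2 successes and 17 failures, the posterior is Beta(1+2, 1+17) = Beta(3, 18).

Posterior: Beta(3, 18)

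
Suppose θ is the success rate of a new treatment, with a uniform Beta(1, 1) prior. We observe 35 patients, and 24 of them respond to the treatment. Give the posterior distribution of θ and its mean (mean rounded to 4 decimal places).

Observing 24 successes and 11 failures updates Beta(1, 1) by adding the success and failure counts to the two shape parameters: α = 1+24 = 25, β = 1+11 = 12.
Posterior mean = α/(α+β) = 25/37 = 0.6757.

Posterior: Beta(25, 12); mean ≈ 0.6757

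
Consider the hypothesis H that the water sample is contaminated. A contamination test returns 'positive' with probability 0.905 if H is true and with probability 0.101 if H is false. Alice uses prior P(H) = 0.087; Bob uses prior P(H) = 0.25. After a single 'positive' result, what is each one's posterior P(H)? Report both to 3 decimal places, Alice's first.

Alice: 0.461; Bob: 0.749

The likelihood ratio for a 'positive' result is 0.905/0.101 = 8.9604.
Alice: prior odds 0.087/0.913 = 0.095290; posterior odds 0.85384; posterior probability 0.461.
Bob: prior odds 0.25/0.75 = 0.33333; posterior odds 2.9868; posterior probability 0.749.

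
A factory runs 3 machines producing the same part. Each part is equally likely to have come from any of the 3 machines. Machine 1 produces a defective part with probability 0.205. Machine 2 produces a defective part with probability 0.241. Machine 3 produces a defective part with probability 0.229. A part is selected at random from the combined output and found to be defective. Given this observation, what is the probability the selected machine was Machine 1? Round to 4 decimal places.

Posterior probability ≈ 0.3037

P(defective|M1) = 0.205; P(defective|M2) = 0.241; P(defective|M3) = 0.229.
Prior × likelihood for each source: 0.333333·0.205=0.06833, 0.333333·0.241=0.08033, 0.333333·0.229=0.07633. Summing gives P(defective) = 0.22500.
P(Machine 1 | defective) = 0.06833 / 0.22500 = 0.3037.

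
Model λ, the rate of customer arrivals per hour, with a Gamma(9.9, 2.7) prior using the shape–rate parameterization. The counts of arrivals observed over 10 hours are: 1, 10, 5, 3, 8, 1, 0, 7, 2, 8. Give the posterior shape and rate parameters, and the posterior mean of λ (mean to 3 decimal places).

Posterior: Gamma(shape=54.9, rate=12.7); mean ≈ 4.323

Total count ∑xᵢ = 45 over n = 10 hours.
Gamma is conjugate to the Poisson likelihood: posterior is Gamma(shape = 9.9+45 = 54.9, rate = 2.7+10 = 12.7).
Posterior mean = shape/rate = 54.9/12.7 = 4.323.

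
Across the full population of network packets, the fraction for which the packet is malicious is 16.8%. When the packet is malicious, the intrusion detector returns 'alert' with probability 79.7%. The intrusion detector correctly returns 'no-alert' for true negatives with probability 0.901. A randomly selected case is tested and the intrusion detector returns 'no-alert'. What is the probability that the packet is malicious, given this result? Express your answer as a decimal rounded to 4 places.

P(H | E) ≈ 0.0435

Write H for 'the packet is malicious'. Prior odds H:¬H = 0.168/0.832 = 0.20192. For the 'no-alert' outcome, the likelihood ratio is 0.203/0.901 = 0.22531.
Posterior odds = 0.20192 × 0.22531 = 0.045494, so P(H|E) = 0.045494/(1+0.045494) = 0.0435.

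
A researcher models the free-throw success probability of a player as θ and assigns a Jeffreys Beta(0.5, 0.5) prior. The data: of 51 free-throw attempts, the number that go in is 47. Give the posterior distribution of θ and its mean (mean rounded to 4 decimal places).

Posterior: Beta(47.5, 4.5); mean ≈ 0.9135

Observing 47 successes and 4 failures updates Beta(0.5, 0.5) by adding the success and failure counts to the two shape parameters: α = 0.5+47 = 47.5, β = 0.5+4 = 4.5.
E[θ | data] = 47.5/(47.5+4.5) = 0.9135.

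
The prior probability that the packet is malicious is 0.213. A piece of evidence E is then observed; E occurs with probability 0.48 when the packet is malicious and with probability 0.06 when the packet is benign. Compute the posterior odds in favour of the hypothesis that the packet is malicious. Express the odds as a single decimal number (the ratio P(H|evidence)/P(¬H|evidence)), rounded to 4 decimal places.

Prior odds = 0.213/(1−0.213) = 0.27065.
Likelihood ratio for E = 0.48/0.06 = 8.0000.
Posterior odds = prior odds × LR = 2.1652.

Posterior odds ≈ 2.1652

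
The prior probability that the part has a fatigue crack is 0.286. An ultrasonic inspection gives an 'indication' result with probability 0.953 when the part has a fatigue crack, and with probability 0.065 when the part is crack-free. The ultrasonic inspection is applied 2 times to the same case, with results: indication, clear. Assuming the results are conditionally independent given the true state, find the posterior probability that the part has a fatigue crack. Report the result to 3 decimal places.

Posterior P(H) ≈ 0.228

Let H be the event that the part has a fatigue crack; start with P(H) = 0.286. P('indication'|H) = 0.953, P('indication'|¬H) = 0.065.
Update on result 1 ('indication'): P(H) ← 0.953·0.2860 / (0.953·0.2860 + 0.065·0.7140) = 0.27256/0.31897 = 0.8545.
Update on result 2 ('clear'): P(H) ← 0.047·0.8545 / (0.047·0.8545 + 0.935·0.1455) = 0.040161/0.17620 = 0.2279.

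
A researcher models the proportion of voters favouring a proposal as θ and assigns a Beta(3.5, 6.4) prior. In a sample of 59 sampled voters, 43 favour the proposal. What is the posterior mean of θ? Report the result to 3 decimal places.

Posterior mean ≈ 0.675

The binomial likelihood is conjugate to the Beta prior: with 43 successes and 16 failures, the posterior is Beta(3.5+43, 6.4+16) = Beta(46.5, 22.4).
E[θ | data] = 46.5/(46.5+22.4) = 0.675.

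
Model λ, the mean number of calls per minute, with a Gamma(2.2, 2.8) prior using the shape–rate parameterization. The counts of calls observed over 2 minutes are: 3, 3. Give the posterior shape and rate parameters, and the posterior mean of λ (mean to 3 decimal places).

Posterior: Gamma(shape=8.2, rate=4.8); mean ≈ 1.708

Total count ∑xᵢ = 6 over n = 2 minutes.
Gamma is conjugate to the Poisson likelihood: posterior is Gamma(shape = 2.2+6 = 8.2, rate = 2.8+2 = 4.8).
Posterior mean = shape/rate = 8.2/4.8 = 1.708.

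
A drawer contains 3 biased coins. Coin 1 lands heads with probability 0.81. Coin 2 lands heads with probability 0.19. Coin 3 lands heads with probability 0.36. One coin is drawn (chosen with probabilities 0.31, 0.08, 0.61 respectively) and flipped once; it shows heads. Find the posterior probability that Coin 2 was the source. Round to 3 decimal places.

Tabulate prior·likelihood by source: [1] prior 0.31, lik 0.81, product 0.2511; [2] prior 0.08, lik 0.19, product 0.01520; [3] prior 0.61, lik 0.36, product 0.2196.
Normalizing constant = 0.48590; the posterior for Coin 2 is its product over the sum, 0.01520/0.48590 = 0.031.

Posterior probability ≈ 0.031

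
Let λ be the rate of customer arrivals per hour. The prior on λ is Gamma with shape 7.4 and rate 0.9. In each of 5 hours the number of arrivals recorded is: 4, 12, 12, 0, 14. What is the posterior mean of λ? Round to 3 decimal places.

Total count ∑xᵢ = 42 over n = 5 hours.
Gamma is conjugate to the Poisson likelihood: posterior is Gamma(shape = 7.4+42 = 49.4, rate = 0.9+5 = 5.9).
E[λ | data] = 49.4/5.9 = 8.373.

Posterior mean ≈ 8.373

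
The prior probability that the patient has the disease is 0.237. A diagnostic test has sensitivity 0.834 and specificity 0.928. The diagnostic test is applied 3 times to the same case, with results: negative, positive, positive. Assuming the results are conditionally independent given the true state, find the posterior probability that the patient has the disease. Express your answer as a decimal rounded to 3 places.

Let H be the event that the patient has the disease; start with P(H) = 0.237. P('positive'|H) = 0.834, P('positive'|¬H) = 0.072.
Update on result 1 ('negative'): P(H) ← 0.166·0.2370 / (0.166·0.2370 + 0.928·0.7630) = 0.039342/0.74741 = 0.0526.
Update on result 2 ('positive'): P(H) ← 0.834·0.0526 / (0.834·0.0526 + 0.072·0.9474) = 0.043900/0.11211 = 0.3916.
Update on result 3 ('positive'): P(H) ← 0.834·0.3916 / (0.834·0.3916 + 0.072·0.6084) = 0.32658/0.37038 = 0.8817.

Posterior P(H) ≈ 0.882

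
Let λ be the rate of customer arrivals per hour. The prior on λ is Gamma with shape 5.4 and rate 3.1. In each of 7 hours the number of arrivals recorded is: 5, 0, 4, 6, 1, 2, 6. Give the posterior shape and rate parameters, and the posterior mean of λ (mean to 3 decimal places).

Posterior: Gamma(shape=29.4, rate=10.1); mean ≈ 2.911

The Poisson likelihood adds the total count to the shape and the number of exposure periods to the rate. Here ∑xᵢ = 24 and n = 7, so shape 5.4→29.4 and rate 3.1→10.1.
E[λ | data] = 29.4/10.1 = 2.911.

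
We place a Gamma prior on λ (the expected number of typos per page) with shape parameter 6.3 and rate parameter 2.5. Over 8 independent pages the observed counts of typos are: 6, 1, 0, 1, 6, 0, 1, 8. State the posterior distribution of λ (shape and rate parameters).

Total count ∑xᵢ = 23 over n = 8 pages.
Gamma is conjugate to the Poisson likelihood: posterior is Gamma(shape = 6.3+23 = 29.3, rate = 2.5+8 = 10.5).

Posterior: Gamma(shape=29.3, rate=10.5)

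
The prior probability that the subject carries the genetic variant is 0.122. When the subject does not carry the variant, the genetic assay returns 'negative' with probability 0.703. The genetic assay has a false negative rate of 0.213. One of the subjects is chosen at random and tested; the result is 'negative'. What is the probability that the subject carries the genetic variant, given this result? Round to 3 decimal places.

Write H for 'the subject carries the genetic variant'. Prior odds H:¬H = 0.122/0.878 = 0.13895. For the 'negative' outcome, the likelihood ratio is 0.213/0.703 = 0.30299.
Posterior odds = 0.13895 × 0.30299 = 0.042101, so P(H|E) = 0.042101/(1+0.042101) = 0.040.

P(H | E) ≈ 0.040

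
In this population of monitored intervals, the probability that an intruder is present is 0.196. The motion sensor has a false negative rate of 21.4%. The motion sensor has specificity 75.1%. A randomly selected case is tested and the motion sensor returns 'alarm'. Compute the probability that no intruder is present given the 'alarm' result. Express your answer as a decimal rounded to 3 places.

Write H for 'an intruder is present'. Prior odds H:¬H = 0.196/0.804 = 0.24378. For the 'alarm' outcome, the likelihood ratio is 0.786/0.249 = 3.1566.
Posterior odds = 0.24378 × 3.1566 = 0.76953, so P(H|E) = 0.76953/(1+0.76953) = 0.435. Then P(¬H|E) = 1 − 0.435 = 0.565.

P(¬H | E) ≈ 0.565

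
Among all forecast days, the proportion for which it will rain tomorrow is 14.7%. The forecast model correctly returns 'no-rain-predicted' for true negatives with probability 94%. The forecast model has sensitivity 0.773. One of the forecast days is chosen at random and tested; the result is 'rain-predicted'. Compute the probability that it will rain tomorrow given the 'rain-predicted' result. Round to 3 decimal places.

P(H | E) ≈ 0.689

Let H be the event that it will rain tomorrow. P(H) = 0.147, so P(¬H) = 0.853. With E the 'rain-predicted' result, P(E|H) = 0.773 and P(E|¬H) = 0.06.
P(E) = 0.773·0.147 + 0.06·0.853 = 0.11363 + 0.051180 = 0.16481.
By Bayes' theorem, P(H|E) = 0.11363 / 0.16481 = 0.689.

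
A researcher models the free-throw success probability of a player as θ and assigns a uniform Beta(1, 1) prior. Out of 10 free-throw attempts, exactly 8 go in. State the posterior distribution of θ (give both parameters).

Observing 8 successes and 2 failures updates Beta(1, 1) by adding the success and failure counts to the two shape parameters: α = 1+8 = 9, β = 1+2 = 3.

Posterior: Beta(9, 3)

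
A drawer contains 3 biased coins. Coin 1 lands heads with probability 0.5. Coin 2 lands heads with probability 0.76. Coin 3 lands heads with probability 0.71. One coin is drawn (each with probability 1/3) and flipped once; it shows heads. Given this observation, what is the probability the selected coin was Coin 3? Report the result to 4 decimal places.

P(heads|C1) = 0.5; P(heads|C2) = 0.76; P(heads|C3) = 0.71.
Prior × likelihood for each source: 0.333333·0.5=0.1667, 0.333333·0.76=0.2533, 0.333333·0.71=0.2367. Summing gives P(heads) = 0.65667.
P(Coin 3 | heads) = 0.2367 / 0.65667 = 0.3604.

Posterior probability ≈ 0.3604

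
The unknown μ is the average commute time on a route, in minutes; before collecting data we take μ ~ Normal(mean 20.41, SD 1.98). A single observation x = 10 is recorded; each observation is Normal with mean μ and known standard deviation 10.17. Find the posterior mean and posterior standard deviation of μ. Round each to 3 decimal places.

With known σ, the Normal prior is conjugate. Weight on the data is w = (n/σ²)/(n/σ² + 1/τ₀²) = 0.00966848/(0.00966848+0.255076) = 0.036520.
Posterior mean = w·x̄ + (1−w)·μ₀ = 0.036520·10 + 0.96348·20.41 = 20.030. Posterior variance = 1/(0.00966848+0.255076) = 3.77723, so SD = 1.944.

Posterior mean ≈ 20.030; posterior SD ≈ 1.944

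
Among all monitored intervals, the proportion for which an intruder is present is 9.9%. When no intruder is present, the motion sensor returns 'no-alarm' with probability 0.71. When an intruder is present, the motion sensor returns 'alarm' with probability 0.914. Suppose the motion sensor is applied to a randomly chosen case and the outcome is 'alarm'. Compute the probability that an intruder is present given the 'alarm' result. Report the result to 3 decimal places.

P(H | E) ≈ 0.257

Write H for 'an intruder is present'. Prior odds H:¬H = 0.099/0.901 = 0.10988. For the 'alarm' outcome, the likelihood ratio is 0.914/0.29 = 3.1517.
Posterior odds = 0.10988 × 3.1517 = 0.34630, so P(H|E) = 0.34630/(1+0.34630) = 0.257.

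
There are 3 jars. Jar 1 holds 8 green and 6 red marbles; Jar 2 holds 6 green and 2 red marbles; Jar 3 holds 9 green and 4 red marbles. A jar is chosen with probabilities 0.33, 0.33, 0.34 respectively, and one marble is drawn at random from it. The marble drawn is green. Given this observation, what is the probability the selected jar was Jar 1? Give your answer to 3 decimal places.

Posterior probability ≈ 0.281

P(green|Jar 1) = 0.5714; P(green|Jar 2) = 0.75; P(green|Jar 3) = 0.6923.
Prior × likelihood for each source: 0.33·0.5714=0.1886, 0.33·0.75=0.2475, 0.34·0.6923=0.2354. Summing gives P(green) = 0.67146.
P(Jar 1 | green) = 0.1886 / 0.67146 = 0.281.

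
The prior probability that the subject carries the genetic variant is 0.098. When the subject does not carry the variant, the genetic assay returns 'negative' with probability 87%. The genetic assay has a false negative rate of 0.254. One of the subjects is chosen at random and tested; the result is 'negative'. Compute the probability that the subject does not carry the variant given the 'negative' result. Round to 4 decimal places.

Write H for 'the subject carries the genetic variant'. Prior odds H:¬H = 0.098/0.902 = 0.10865. For the 'negative' outcome, the likelihood ratio is 0.254/0.87 = 0.29195.
Posterior odds = 0.10865 × 0.29195 = 0.031720, so P(H|E) = 0.031720/(1+0.031720) = 0.0307. Then P(¬H|E) = 1 − 0.0307 = 0.9693.

P(¬H | E) ≈ 0.9693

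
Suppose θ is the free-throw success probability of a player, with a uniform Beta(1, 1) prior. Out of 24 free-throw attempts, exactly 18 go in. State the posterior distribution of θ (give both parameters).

Posterior: Beta(19, 7)

The binomial likelihood is conjugate to the Beta prior: with 18 successes and 6 failures, the posterior is Beta(1+18, 1+6) = Beta(19, 7).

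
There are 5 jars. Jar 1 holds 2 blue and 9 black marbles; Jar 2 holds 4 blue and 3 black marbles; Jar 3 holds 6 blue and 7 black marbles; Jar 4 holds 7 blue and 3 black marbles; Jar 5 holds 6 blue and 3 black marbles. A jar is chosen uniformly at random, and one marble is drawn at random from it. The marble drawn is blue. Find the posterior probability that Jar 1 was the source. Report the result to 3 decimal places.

Posterior probability ≈ 0.070

Tabulate prior·likelihood by source: [1] prior 0.2, lik 0.1818, product 0.03636; [2] prior 0.2, lik 0.5714, product 0.1143; [3] prior 0.2, lik 0.4615, product 0.09231; [4] prior 0.2, lik 0.7, product 0.1400; [5] prior 0.2, lik 0.6667, product 0.1333.
Normalizing constant = 0.51629; the posterior for Jar 1 is its product over the sum, 0.03636/0.51629 = 0.070.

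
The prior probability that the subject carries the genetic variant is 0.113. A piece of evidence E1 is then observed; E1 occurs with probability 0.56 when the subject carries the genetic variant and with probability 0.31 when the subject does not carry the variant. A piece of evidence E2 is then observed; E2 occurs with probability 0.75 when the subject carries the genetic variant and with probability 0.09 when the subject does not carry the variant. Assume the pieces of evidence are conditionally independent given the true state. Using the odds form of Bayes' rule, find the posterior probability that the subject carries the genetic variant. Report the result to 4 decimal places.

Prior odds = 0.113/(1−0.113) = 0.12740.
Likelihood ratio for E1 = 0.56/0.31 = 1.8065.
Likelihood ratio for E2 = 0.75/0.09 = 8.3333.
Posterior odds = prior odds × LR₁ × LR₂ = 1.9178.
Posterior probability = odds/(1+odds) = 1.9178/2.9178 = 0.6573.

Posterior probability ≈ 0.6573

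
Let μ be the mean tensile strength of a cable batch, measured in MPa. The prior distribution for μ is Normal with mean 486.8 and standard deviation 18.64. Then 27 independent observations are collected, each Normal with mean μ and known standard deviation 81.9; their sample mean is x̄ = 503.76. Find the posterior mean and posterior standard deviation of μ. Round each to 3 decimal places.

Posterior mean ≈ 496.689; posterior SD ≈ 12.036

With known σ, the Normal prior is conjugate. Weight on the data is w = (n/σ²)/(n/σ² + 1/τ₀²) = 0.00402528/(0.00402528+0.00287812) = 0.58309.
Posterior mean = w·x̄ + (1−w)·μ₀ = 0.58309·503.76 + 0.41691·486.8 = 496.689. Posterior variance = 1/(0.00402528+0.00287812) = 144.856, so SD = 12.036.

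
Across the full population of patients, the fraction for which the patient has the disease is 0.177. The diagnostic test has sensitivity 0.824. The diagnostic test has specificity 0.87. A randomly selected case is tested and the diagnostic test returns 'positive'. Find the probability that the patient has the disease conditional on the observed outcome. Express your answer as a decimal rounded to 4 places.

P(H | E) ≈ 0.5768

Let H be the event that the patient has the disease. P(H) = 0.177, so P(¬H) = 0.823. With E the 'positive' result, P(E|H) = 0.824 and P(E|¬H) = 0.13.
P(E) = 0.824·0.177 + 0.13·0.823 = 0.14585 + 0.10699 = 0.25284.
By Bayes' theorem, P(H|E) = 0.14585 / 0.25284 = 0.5768.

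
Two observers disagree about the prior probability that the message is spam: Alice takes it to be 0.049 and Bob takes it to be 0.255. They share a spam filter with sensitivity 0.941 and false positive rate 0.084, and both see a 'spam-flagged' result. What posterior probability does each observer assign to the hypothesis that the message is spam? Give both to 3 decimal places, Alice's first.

Alice: 0.366; Bob: 0.793

P('+'|H) = 0.941, P('+'|¬H) = 0.084.
Alice: numerator 0.941·0.049 = 0.046109; evidence = 0.046109+0.084·0.951 = 0.12599; posterior = 0.366.
Bob: numerator 0.941·0.255 = 0.23996; evidence = 0.23996+0.084·0.745 = 0.30253; posterior = 0.793.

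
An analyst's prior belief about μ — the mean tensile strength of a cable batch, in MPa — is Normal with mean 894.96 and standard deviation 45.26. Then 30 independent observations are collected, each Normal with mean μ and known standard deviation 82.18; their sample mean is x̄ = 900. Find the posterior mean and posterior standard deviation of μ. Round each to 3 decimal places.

With known σ, the Normal prior is conjugate. Weight on the data is w = (n/σ²)/(n/σ² + 1/τ₀²) = 0.00444211/(0.00444211+0.00048817) = 0.90099.
Posterior mean = w·x̄ + (1−w)·μ₀ = 0.90099·900 + 0.099015·894.96 = 899.501. Posterior variance = 1/(0.00444211+0.00048817) = 202.828, so SD = 14.242.

Posterior mean ≈ 899.501; posterior SD ≈ 14.242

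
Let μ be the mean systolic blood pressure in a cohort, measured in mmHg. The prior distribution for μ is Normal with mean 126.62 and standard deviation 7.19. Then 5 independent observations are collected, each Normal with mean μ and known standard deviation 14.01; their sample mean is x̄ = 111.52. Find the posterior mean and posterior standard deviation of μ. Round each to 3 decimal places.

With known σ, the Normal prior is conjugate. Weight on the data is w = (n/σ²)/(n/σ² + 1/τ₀²) = 0.0254738/(0.0254738+0.0193438) = 0.56839.
Posterior mean = w·x̄ + (1−w)·μ₀ = 0.56839·111.52 + 0.43161·126.62 = 118.037. Posterior variance = 1/(0.0254738+0.0193438) = 22.3127, so SD = 4.724.

Posterior mean ≈ 118.037; posterior SD ≈ 4.724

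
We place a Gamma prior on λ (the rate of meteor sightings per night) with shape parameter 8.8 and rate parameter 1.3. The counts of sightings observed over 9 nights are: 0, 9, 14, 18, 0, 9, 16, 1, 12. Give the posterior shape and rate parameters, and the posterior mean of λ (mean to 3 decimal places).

Posterior: Gamma(shape=87.8, rate=10.3); mean ≈ 8.524

Total count ∑xᵢ = 79 over n = 9 nights.
Gamma is conjugate to the Poisson likelihood: posterior is Gamma(shape = 8.8+79 = 87.8, rate = 1.3+9 = 10.3).
Posterior mean = shape/rate = 87.8/10.3 = 8.524.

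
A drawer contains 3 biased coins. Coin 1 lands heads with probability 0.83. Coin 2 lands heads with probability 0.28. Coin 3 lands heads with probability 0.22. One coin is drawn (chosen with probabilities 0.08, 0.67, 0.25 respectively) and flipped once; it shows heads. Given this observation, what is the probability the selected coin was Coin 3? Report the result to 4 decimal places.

Tabulate prior·likelihood by source: [1] prior 0.08, lik 0.83, product 0.06640; [2] prior 0.67, lik 0.28, product 0.1876; [3] prior 0.25, lik 0.22, product 0.05500.
Normalizing constant = 0.30900; the posterior for Coin 3 is its product over the sum, 0.05500/0.30900 = 0.1780.

Posterior probability ≈ 0.1780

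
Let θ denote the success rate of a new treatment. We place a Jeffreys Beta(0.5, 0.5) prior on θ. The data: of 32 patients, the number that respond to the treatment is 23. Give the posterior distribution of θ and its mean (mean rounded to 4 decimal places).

Observing 23 successes and 9 failures updates Beta(0.5, 0.5) by adding the success and failure counts to the two shape parameters: α = 0.5+23 = 23.5, β = 0.5+9 = 9.5.
Posterior mean = α/(α+β) = 23.5/33 = 0.7121.

Posterior: Beta(23.5, 9.5); mean ≈ 0.7121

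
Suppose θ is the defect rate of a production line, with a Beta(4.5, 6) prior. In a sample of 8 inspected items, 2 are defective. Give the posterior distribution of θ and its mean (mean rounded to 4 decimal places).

Observing 2 successes and 6 failures updates Beta(4.5, 6) by adding the success and failure counts to the two shape parameters: α = 4.5+2 = 6.5, β = 6+6 = 12.
Posterior mean = α/(α+β) = 6.5/18.5 = 0.3514.

Posterior: Beta(6.5, 12); mean ≈ 0.3514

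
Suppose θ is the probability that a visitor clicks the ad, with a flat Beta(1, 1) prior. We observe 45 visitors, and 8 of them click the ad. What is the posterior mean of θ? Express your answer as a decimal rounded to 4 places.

Posterior mean ≈ 0.1915

The binomial likelihood is conjugate to the Beta prior: with 8 successes and 37 failures, the posterior is Beta(1+8, 1+37) = Beta(9, 38).
Posterior mean = α/(α+β) = 9/47 = 0.1915.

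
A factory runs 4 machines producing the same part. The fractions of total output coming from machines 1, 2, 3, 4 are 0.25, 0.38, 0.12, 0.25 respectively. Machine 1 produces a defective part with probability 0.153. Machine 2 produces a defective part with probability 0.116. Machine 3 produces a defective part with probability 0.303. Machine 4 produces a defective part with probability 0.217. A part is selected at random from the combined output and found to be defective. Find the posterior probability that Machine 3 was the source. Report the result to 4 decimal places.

Posterior probability ≈ 0.2102

P(defective|M1) = 0.153; P(defective|M2) = 0.116; P(defective|M3) = 0.303; P(defective|M4) = 0.217.
Prior × likelihood for each source: 0.25·0.153=0.03825, 0.38·0.116=0.04408, 0.12·0.303=0.03636, 0.25·0.217=0.05425. Summing gives P(defective) = 0.17294.
P(Machine 3 | defective) = 0.03636 / 0.17294 = 0.2102.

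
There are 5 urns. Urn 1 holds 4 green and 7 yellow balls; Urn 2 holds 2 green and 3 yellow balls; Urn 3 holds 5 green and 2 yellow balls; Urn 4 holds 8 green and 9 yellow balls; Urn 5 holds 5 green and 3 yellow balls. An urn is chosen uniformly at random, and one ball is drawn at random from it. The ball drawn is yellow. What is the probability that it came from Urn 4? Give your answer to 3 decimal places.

Posterior probability ≈ 0.218

P(yellow|Urn 1) = 0.6364; P(yellow|Urn 2) = 0.6; P(yellow|Urn 3) = 0.2857; P(yellow|Urn 4) = 0.5294; P(yellow|Urn 5) = 0.375.
Prior × likelihood for each source: 0.2·0.6364=0.1273, 0.2·0.6=0.1200, 0.2·0.2857=0.05714, 0.2·0.5294=0.1059, 0.2·0.375=0.07500. Summing gives P(yellow) = 0.48530.
P(Urn 4 | yellow) = 0.1059 / 0.48530 = 0.218.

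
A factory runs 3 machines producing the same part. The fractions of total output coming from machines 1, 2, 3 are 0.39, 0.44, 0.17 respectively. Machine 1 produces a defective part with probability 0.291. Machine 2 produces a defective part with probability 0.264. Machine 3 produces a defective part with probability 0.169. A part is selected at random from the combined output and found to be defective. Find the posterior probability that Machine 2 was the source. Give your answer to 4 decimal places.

Posterior probability ≈ 0.4496

P(defective|M1) = 0.291; P(defective|M2) = 0.264; P(defective|M3) = 0.169.
Prior × likelihood for each source: 0.39·0.291=0.1135, 0.44·0.264=0.1162, 0.17·0.169=0.02873. Summing gives P(defective) = 0.25838.
P(Machine 2 | defective) = 0.1162 / 0.25838 = 0.4496.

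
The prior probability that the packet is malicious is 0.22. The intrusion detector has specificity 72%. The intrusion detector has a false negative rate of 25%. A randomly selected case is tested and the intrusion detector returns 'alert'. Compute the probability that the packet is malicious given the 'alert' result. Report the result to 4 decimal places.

P(H | E) ≈ 0.4304

Write H for 'the packet is malicious'. Prior odds H:¬H = 0.22/0.78 = 0.28205. For the 'alert' outcome, the likelihood ratio is 0.75/0.28 = 2.6786.
Posterior odds = 0.28205 × 2.6786 = 0.75549, so P(H|E) = 0.75549/(1+0.75549) = 0.4304.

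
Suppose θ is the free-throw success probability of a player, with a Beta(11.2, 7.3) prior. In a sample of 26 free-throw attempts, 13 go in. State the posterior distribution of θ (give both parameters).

Posterior: Beta(24.2, 20.3)

The binomial likelihood is conjugate to the Beta prior: with 13 successes and 13 failures, the posterior is Beta(11.2+13, 7.3+13) = Beta(24.2, 20.3).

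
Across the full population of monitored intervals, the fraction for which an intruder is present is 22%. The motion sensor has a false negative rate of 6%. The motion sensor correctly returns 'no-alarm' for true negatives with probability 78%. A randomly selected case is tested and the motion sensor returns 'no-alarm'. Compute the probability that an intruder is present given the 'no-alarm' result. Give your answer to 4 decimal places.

Write H for 'an intruder is present'. Prior odds H:¬H = 0.22/0.78 = 0.28205. For the 'no-alarm' outcome, the likelihood ratio is 0.06/0.78 = 0.076923.
Posterior odds = 0.28205 × 0.076923 = 0.021696, so P(H|E) = 0.021696/(1+0.021696) = 0.0212.

P(H | E) ≈ 0.0212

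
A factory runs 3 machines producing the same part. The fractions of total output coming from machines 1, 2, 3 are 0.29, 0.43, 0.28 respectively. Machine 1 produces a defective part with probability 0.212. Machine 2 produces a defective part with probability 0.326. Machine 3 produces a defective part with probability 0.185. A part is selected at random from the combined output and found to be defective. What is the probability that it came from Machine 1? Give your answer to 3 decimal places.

P(defective|M1) = 0.212; P(defective|M2) = 0.326; P(defective|M3) = 0.185.
Prior × likelihood for each source: 0.29·0.212=0.06148, 0.43·0.326=0.1402, 0.28·0.185=0.05180. Summing gives P(defective) = 0.25346.
P(Machine 1 | defective) = 0.06148 / 0.25346 = 0.243.

Posterior probability ≈ 0.243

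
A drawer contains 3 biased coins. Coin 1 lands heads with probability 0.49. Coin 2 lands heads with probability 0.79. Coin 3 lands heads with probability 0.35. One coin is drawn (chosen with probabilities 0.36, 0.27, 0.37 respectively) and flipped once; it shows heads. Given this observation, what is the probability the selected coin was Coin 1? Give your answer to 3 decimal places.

Posterior probability ≈ 0.340

Tabulate prior·likelihood by source: [1] prior 0.36, lik 0.49, product 0.1764; [2] prior 0.27, lik 0.79, product 0.2133; [3] prior 0.37, lik 0.35, product 0.1295.
Normalizing constant = 0.51920; the posterior for Coin 1 is its product over the sum, 0.1764/0.51920 = 0.340.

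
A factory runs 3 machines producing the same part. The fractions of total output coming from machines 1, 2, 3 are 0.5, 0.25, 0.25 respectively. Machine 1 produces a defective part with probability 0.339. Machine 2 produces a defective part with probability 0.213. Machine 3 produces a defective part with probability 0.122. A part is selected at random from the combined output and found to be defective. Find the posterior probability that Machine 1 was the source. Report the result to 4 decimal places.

P(defective|M1) = 0.339; P(defective|M2) = 0.213; P(defective|M3) = 0.122.
Prior × likelihood for each source: 0.5·0.339=0.1695, 0.25·0.213=0.05325, 0.25·0.122=0.03050. Summing gives P(defective) = 0.25325.
P(Machine 1 | defective) = 0.1695 / 0.25325 = 0.6693.

Posterior probability ≈ 0.6693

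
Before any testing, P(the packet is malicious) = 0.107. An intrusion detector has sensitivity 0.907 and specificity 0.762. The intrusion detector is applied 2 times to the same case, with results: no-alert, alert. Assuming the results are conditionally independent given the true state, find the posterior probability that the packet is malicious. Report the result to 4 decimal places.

With H the event that the packet is malicious, the joint likelihood of the observed sequence is P(data|H) = 0.093·0.907 = 0.084351 and P(data|¬H) = 0.762·0.238 = 0.18136.
Bayes: P(H|data) = 0.107·0.084351 / (0.107·0.084351 + 0.893·0.18136) = 0.0090256/0.17098 = 0.0528.

Posterior P(H) ≈ 0.0528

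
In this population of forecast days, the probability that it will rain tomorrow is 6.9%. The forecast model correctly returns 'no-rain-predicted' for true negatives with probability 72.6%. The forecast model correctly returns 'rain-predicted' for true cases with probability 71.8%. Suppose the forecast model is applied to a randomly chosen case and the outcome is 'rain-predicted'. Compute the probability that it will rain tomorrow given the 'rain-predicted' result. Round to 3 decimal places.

P(H | E) ≈ 0.163

Let H be the event that it will rain tomorrow. P(H) = 0.069, so P(¬H) = 0.931. With E the 'rain-predicted' result, P(E|H) = 0.718 and P(E|¬H) = 0.274.
P(E) = 0.718·0.069 + 0.274·0.931 = 0.049542 + 0.25509 = 0.30464.
By Bayes' theorem, P(H|E) = 0.049542 / 0.30464 = 0.163.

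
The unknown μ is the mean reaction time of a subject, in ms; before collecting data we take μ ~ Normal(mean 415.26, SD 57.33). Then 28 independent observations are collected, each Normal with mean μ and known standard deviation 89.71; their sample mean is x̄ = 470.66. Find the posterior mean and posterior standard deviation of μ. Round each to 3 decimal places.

With known σ, the Normal prior is conjugate. Weight on the data is w = (n/σ²)/(n/σ² + 1/τ₀²) = 0.00347918/(0.00347918+0.00030425) = 0.91958.
Posterior mean = w·x̄ + (1−w)·μ₀ = 0.91958·470.66 + 0.080417·415.26 = 466.205. Posterior variance = 1/(0.00347918+0.00030425) = 264.310, so SD = 16.258.

Posterior mean ≈ 466.205; posterior SD ≈ 16.258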